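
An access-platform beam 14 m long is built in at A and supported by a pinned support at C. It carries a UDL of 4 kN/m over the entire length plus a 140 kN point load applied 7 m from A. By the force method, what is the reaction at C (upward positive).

Release the roller at C. Primary structure: cantilever fixed at A.
Downward deflection at the released point C due to the loads:
  UDL 4: wL⁴/(8EI) = 19208/EI
  point load 140 at a = 7: Pa²(3L − a)/(6EI) = 40017/EI
  δ_0 = 59225/EI
Flexibility coefficient — unit upward force at C: δ_{CC} = L³/(3EI) = 914.7/EI.
Compatibility at C: δ_0 − R_C·δ_{CC} = 0, so R_C = 59225/914.7 = 64.75 kN.

R_C = 64.75 kN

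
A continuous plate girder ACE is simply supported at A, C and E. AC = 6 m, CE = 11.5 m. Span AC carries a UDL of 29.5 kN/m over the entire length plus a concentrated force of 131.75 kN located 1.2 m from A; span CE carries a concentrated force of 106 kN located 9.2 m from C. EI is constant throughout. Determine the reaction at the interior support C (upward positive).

R_C = 173.7 kN

Insert a hinge at C; M_C is the redundant, and each span becomes simply supported.
Discontinuity in slope at C on the released structure — sum the simple-span end rotations:
  span AC: UDL 29.5: wL³/(24EI) = 265.5/EI
  span AC: point load 131.75 at a = 1.2: Pab(L + a)/(6LEI) = 151.8/EI
  span CE: point load 106 at a = 9.2: Pab(L + b)/(6LEI) = 448.6/EI
  relative rotation θ_0 = (417.3 + 448.6)/EI = 865.9/EI
A unit hogging moment at C produces rotation L₁/(3EI) + L₂/(3EI) = 5.833/EI.
Compatibility: M_C·(L₁+L₂)/(3EI) = θ_0, giving M_C = 148.4 kN·m (hogging).
Span AC, ΣM about A with M_C applied at C: R_C^{AC}·6 = 689.1 + 148.4, so R_C^{AC} = 139.6 kN and R_A = 308.8 − 139.6 = 169.2 kN.
Span CE, ΣM about E: R_C^{CE}·11.5 = 243.8 + 148.4, so R_C^{CE} = 34.11 kN and R_E = 106 − 34.11 = 71.89 kN.
R_C = 139.6 + 34.11 = 173.7 kN.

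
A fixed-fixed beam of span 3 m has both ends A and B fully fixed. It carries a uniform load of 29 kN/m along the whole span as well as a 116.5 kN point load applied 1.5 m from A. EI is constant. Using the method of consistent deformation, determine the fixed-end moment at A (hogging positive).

Release both end moments; the primary structure is a simply-supported span AB with redundants M_A and M_B.
On the primary (simply-supported) span, the end slopes from the loading are:
  at A: UDL 29: wL³/(24EI) = 32.62/EI
  at B: UDL 29: wL³/(24EI) = 32.62/EI
  at A: point load 116.5 at a = 1.5: Pab(L + b)/(6LEI) = 65.53/EI
  at B: point load 116.5 at a = 1.5: Pab(L + a)/(6LEI) = 65.53/EI
  θ_A0 = 98.16/EI,  θ_B0 = 98.16/EI
Flexibility coefficients: a unit moment at one end gives L/(3EI) there and L/(6EI) at the far end, so f₁₁ = f₂₂ = 1/EI and f₁₂ = f₂₁ = 0.5/EI.
Compatibility — zero rotation at each built-in end:
  1 M_A + 0.5 M_B = 98.16
  0.5 M_A + 1 M_B = 98.16
Solving the pair gives M_A = 65.44 kN·m and M_B = 65.44 kN·m (hogging).

M_A = 65.44 kN·m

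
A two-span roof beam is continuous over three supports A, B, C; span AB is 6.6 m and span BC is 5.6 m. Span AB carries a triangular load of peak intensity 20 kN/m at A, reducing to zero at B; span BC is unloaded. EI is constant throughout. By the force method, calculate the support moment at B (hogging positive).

Insert a hinge at B; M_B is the redundant, and each span becomes simply supported.
Discontinuity in slope at B on the released structure — sum the simple-span end rotations:
  span AB: triangular load, peak 20: 7w₀L³/(360EI) = 111.8/EI
  relative rotation θ_0 = (111.8 + 0)/EI = 111.8/EI
A unit hogging moment at B produces rotation L₁/(3EI) + L₂/(3EI) = 4.067/EI.
Compatibility: M_B·(L₁+L₂)/(3EI) = θ_0, giving M_B = 27.49 kN·m (hogging).

M_B = 27.49 kN·m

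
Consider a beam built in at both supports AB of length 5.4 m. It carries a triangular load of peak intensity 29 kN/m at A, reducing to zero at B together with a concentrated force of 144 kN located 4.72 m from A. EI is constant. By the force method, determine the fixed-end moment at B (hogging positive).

M_B = 103 kN·m

Take the two fixed-end moments M_A, M_B as redundants; the released structure is the simple span AB.
Simple-span end rotations at A and B under the given loads:
  at A: triangular load, peak 29: w₀L³/(45EI) = 101.5/EI
  at B: triangular load, peak 29: 7w₀L³/(360EI) = 88.79/EI
  at A: point load 144 at a = 4.72: Pab(L + b)/(6LEI) = 86.73/EI
  at B: point load 144 at a = 4.72: Pab(L + a)/(6LEI) = 144.4/EI
  θ_A0 = 188.2/EI,  θ_B0 = 233.2/EI
Flexibility coefficients: a unit moment at one end gives L/(3EI) there and L/(6EI) at the far end, so f₁₁ = f₂₂ = 1.8/EI and f₁₂ = f₂₁ = 0.9/EI.
Compatibility — zero rotation at each built-in end:
  1.8 M_A + 0.9 M_B = 188.2
  0.9 M_A + 1.8 M_B = 233.2
Solving the pair gives M_A = 53.06 kN·m and M_B = 103 kN·m (hogging).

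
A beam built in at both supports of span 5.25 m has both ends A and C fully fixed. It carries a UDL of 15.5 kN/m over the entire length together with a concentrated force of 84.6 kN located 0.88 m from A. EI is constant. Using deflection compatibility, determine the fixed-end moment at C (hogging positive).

Release both end moments; the primary structure is a simply-supported span AC with redundants M_A and M_C.
Simple-span end rotations at A and C under the given loads:
  at A: UDL 15.5: wL³/(24EI) = 93.45/EI
  at C: UDL 15.5: wL³/(24EI) = 93.45/EI
  at A: point load 84.6 at a = 0.88: Pab(L + b)/(6LEI) = 99.36/EI
  at C: point load 84.6 at a = 0.88: Pab(L + a)/(6LEI) = 63.31/EI
  θ_A0 = 192.8/EI,  θ_C0 = 156.8/EI
Flexibility coefficients: a unit moment at one end gives L/(3EI) there and L/(6EI) at the far end, so f₁₁ = f₂₂ = 1.75/EI and f₁₂ = f₂₁ = 0.875/EI.
Compatibility — zero rotation at each built-in end:
  1.75 M_A + 0.875 M_C = 192.8
  0.875 M_A + 1.75 M_C = 156.8
Solving the pair gives M_A = 87.18 kN·m and M_C = 45.99 kN·m (hogging).

M_C = 45.99 kN·m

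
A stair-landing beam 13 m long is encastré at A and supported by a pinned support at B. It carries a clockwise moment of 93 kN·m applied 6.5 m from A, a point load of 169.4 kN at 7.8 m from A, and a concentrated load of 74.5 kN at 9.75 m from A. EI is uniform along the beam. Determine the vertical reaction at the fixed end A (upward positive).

R_A = 115.5 kN

Remove the prop at B; the released (primary) structure is a cantilever built in at A.
Primary-structure tip deflection at B by superposition:
  clockwise couple 93 at a = 6.5: M₀a(2L − a)/(2EI) = 5894/EI
  point load 169.4 at a = 7.8: Pa²(3L − a)/(6EI) = 53593/EI
  point load 74.5 at a = 9.75: Pa²(3L − a)/(6EI) = 34526/EI
  δ_0 = 94012/EI
Tip deflection under a unit load at B: L³/(3EI) = 732.3/EI.
Compatibility at B: δ_0 − R_B·δ_{BB} = 0, so R_B = 94012/732.3 = 128.4 kN.
Vertical equilibrium: R_A = ΣP − R_B = 243.9 − 128.4 = 115.5 kN.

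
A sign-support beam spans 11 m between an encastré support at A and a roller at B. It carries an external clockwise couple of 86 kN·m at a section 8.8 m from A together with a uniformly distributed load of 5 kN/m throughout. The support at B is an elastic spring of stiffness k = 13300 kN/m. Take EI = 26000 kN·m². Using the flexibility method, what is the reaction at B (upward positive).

Choose R_B as the redundant. The primary structure is the cantilever fixed at A.
Downward deflection at the released point B due to the loads:
  clockwise couple 86 at a = 8.8: M₀a(2L − a)/(2EI) = 4995/EI
  UDL 5: wL⁴/(8EI) = 9151/EI
  δ_0 = 14146/EI
Flexibility coefficient — unit upward force at B: δ_{BB} = L³/(3EI) = 443.7/EI.
With EI = 26000 kN·m²: δ_0 = 0.54406 m and δ_{BB} = 0.017064 m/kN.
Compatibility — the spring shortens by R_B/k under the reaction it provides: δ_0 − R_B·δ_{BB} = R_B/k. With 1/k = 0.000075 m/kN, R_B = δ_0 / (δ_{BB} + 1/k) = 0.54406 / (0.017064 + 0.000075) = 31.74 kN.

R_B = 31.74 kN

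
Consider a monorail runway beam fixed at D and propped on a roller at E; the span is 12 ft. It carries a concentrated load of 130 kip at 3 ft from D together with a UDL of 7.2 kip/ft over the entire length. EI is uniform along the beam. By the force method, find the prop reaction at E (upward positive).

R_E = 43.57 kip

Take the reaction at E as the redundant and release it; the primary structure is a cantilever fixed at D.
Free-end deflection of the primary structure under the applied loading (downward +):
  point load 130 at a = 3: Pa²(3L − a)/(6EI) = 6435/EI
  UDL 7.2: wL⁴/(8EI) = 18662/EI
  δ_0 = 25097/EI
Flexibility coefficient — unit upward force at E: δ_{EE} = L³/(3EI) = 576/EI.
The prop prevents deflection at E: R_E = δ_0/δ_{EE} = 25097/576 = 43.57 kip.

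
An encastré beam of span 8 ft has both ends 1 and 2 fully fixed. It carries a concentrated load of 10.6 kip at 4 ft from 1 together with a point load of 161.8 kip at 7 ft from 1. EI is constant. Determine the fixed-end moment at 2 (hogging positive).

M_2 = 134.5 kip·ft

Take the two fixed-end moments M_1, M_2 as redundants; the released structure is the simple span 12.
On the primary (simply-supported) span, the end slopes from the loading are:
  at 1: point load 10.6 at a = 4: Pab(L + b)/(6LEI) = 42.4/EI
  at 2: point load 10.6 at a = 4: Pab(L + a)/(6LEI) = 42.4/EI
  at 1: point load 161.8 at a = 7: Pab(L + b)/(6LEI) = 212.4/EI
  at 2: point load 161.8 at a = 7: Pab(L + a)/(6LEI) = 353.9/EI
  θ_10 = 254.8/EI,  θ_20 = 396.3/EI
Flexibility coefficients: a unit moment at one end gives L/(3EI) there and L/(6EI) at the far end, so f₁₁ = f₂₂ = 2.667/EI and f₁₂ = f₂₁ = 1.333/EI.
Compatibility — zero rotation at each built-in end:
  2.667 M_1 + 1.333 M_2 = 254.8
  1.333 M_1 + 2.667 M_2 = 396.3
Solving the pair gives M_1 = 28.3 kip·ft and M_2 = 134.5 kip·ft (hogging).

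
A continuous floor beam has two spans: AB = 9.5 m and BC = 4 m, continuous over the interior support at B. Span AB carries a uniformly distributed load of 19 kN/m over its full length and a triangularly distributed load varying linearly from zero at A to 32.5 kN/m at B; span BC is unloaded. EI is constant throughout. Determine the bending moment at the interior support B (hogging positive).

Take M_B as the redundant. Released structure: two simple spans AB and BC with a hinge at B.
Rotations at B on the released spans (each span's end-slope, ×1/EI):
  span AB: UDL 19: wL³/(24EI) = 678.8/EI
  span AB: triangular load, peak 32.5: w₀L³/(45EI) = 619.2/EI
  relative rotation θ_0 = (1298 + 0)/EI = 1298/EI
A unit hogging moment at B produces rotation L₁/(3EI) + L₂/(3EI) = 4.5/EI.
Slope continuity at B: θ_0 = M_B·4.5/EI, so M_B = 1298/4.5 = 288.4 kN·m (hogging).

M_B = 288.4 kN·m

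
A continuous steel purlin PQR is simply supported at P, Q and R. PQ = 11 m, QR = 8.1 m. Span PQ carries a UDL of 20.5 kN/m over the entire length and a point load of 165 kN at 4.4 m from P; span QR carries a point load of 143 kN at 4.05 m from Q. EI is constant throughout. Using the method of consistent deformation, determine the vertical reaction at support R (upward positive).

Release continuity at Q by inserting a hinge; the redundant is the internal moment M_Q. The primary structure is two simply-supported spans PQ and QR.
Rotations at Q on the released spans (each span's end-slope, ×1/EI):
  span PQ: UDL 20.5: wL³/(24EI) = 1137/EI
  span PQ: point load 165 at a = 4.4: Pab(L + a)/(6LEI) = 1118/EI
  span QR: point load 143 at a = 4.05: Pab(L + b)/(6LEI) = 586.4/EI
  relative rotation θ_0 = (2255 + 586.4)/EI = 2841/EI
A unit hogging moment at Q produces rotation L₁/(3EI) + L₂/(3EI) = 6.367/EI.
Slope continuity at Q: θ_0 = M_Q·6.367/EI, so M_Q = 2841/6.367 = 446.3 kN·m (hogging).
Span QR, ΣM about R: R_Q^{QR}·8.1 = 579.1 + 446.3, so R_Q^{QR} = 126.6 kN and R_R = 143 − 126.6 = 16.4 kN.

R_R = 16.4 kN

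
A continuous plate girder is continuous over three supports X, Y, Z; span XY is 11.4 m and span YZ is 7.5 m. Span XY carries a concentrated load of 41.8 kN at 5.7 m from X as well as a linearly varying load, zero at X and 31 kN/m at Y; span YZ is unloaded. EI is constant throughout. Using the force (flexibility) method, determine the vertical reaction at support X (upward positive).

R_X = 60.86 kN

Take M_Y as the redundant. Released structure: two simple spans XY and YZ with a hinge at Y.
End slopes at the hinge Y, treating each span as simply supported:
  span XY: point load 41.8 at a = 5.7: Pab(L + a)/(6LEI) = 339.5/EI
  span XY: triangular load, peak 31: w₀L³/(45EI) = 1021/EI
  relative rotation θ_0 = (1360 + 0)/EI = 1360/EI
A unit hogging moment at Y produces rotation L₁/(3EI) + L₂/(3EI) = 6.3/EI.
Compatibility: M_Y·(L₁+L₂)/(3EI) = θ_0, giving M_Y = 215.9 kN·m (hogging).
Span XY, ΣM about X with M_Y applied at Y: R_Y^{XY}·11.4 = 1581 + 215.9, so R_Y^{XY} = 157.6 kN and R_X = 218.5 − 157.6 = 60.86 kN.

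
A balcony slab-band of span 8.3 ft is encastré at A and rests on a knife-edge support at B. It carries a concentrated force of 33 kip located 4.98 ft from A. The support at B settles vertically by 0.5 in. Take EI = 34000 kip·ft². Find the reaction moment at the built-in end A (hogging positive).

Take the reaction at B as the redundant and release it; the primary structure is a cantilever fixed at A.
Free-end deflection of the primary structure under the applied loading (downward +):
  point load 33 at a = 4.98: Pa²(3L − a)/(6EI) = 2717/EI
Flexibility coefficient — unit upward force at B: δ_{BB} = L³/(3EI) = 190.6/EI.
With EI = 34000 kip·ft²: δ_0 = 0.079916 ft and δ_{BB} = 0.005606 ft/kip.
Compatibility — the beam at B must follow the support down by 0.04167 ft: δ_0 − R_B·δ_{BB} = 0.04167, so R_B = (0.079916 − 0.04167)/0.005606 = 6.823 kip.
Moment equilibrium about A: M_A = Σ(load moments about A) − R_B·L = 164.3 − 6.823×8.3 = 107.7 kip·ft.

M_A = 107.7 kip·ft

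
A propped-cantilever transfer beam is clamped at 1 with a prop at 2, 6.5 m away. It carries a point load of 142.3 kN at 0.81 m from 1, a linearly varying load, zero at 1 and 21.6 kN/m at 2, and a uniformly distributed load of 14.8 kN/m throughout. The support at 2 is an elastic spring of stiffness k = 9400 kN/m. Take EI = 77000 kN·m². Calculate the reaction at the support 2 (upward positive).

Take the reaction at 2 as the redundant and release it; the primary structure is a cantilever fixed at 1.
Deflection at 2 on the released cantilever, summing each load's contribution:
  point load 142.3 at a = 0.81: Pa²(3L − a)/(6EI) = 290.8/EI
  triangular load, peak 21.6 at the free end: 11w₀L⁴/(120EI) = 3534/EI
  UDL 14.8: wL⁴/(8EI) = 3302/EI
  δ_0 = 7128/EI
Flexibility coefficient — unit upward force at 2: δ_{22} = L³/(3EI) = 91.54/EI.
With EI = 77000 kN·m²: δ_0 = 0.092566 m and δ_{22} = 0.001189 m/kN.
Compatibility — the spring shortens by R_2/k under the reaction it provides: δ_0 − R_2·δ_{22} = R_2/k. With 1/k = 0.000106 m/kN, R_2 = δ_0 / (δ_{22} + 1/k) = 0.092566 / (0.001189 + 0.000106) = 71.47 kN.

R_2 = 71.47 kN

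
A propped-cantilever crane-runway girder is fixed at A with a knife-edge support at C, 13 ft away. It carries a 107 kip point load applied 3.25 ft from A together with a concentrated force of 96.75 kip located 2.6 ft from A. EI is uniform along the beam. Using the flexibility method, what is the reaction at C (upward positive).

Release the roller at C. Primary structure: cantilever fixed at A.
Deflection at C on the released cantilever, summing each load's contribution:
  point load 107 at a = 3.25: Pa²(3L − a)/(6EI) = 6734/EI
  point load 96.75 at a = 2.6: Pa²(3L − a)/(6EI) = 3968/EI
  δ_0 = 10702/EI
Tip deflection under a unit load at C: L³/(3EI) = 732.3/EI.
Compatibility at C: δ_0 − R_C·δ_{CC} = 0, so R_C = 10702/732.3 = 14.61 kip.

R_C = 14.61 kip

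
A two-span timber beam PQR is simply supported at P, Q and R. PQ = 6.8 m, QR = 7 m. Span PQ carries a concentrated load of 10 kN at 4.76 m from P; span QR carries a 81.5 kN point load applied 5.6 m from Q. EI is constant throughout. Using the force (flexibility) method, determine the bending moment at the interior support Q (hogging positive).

Release continuity at Q by inserting a hinge; the redundant is the internal moment M_Q. The primary structure is two simply-supported spans PQ and QR.
Rotations at Q on the released spans (each span's end-slope, ×1/EI):
  span PQ: point load 10 at a = 4.76: Pab(L + a)/(6LEI) = 27.51/EI
  span QR: point load 81.5 at a = 5.6: Pab(L + b)/(6LEI) = 127.8/EI
  relative rotation θ_0 = (27.51 + 127.8)/EI = 155.3/EI
A unit hogging moment at Q produces rotation L₁/(3EI) + L₂/(3EI) = 4.6/EI.
Compatibility: M_Q·(L₁+L₂)/(3EI) = θ_0, giving M_Q = 33.76 kN·m (hogging).

M_Q = 33.76 kN·m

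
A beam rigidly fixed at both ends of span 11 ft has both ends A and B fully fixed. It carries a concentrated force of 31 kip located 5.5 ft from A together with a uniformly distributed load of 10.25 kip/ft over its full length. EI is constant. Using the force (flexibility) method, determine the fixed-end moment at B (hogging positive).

Take the two fixed-end moments M_A, M_B as redundants; the released structure is the simple span AB.
End rotations of the released simple span under the applied load (×1/EI):
  at A: point load 31 at a = 5.5: Pab(L + b)/(6LEI) = 234.4/EI
  at B: point load 31 at a = 5.5: Pab(L + a)/(6LEI) = 234.4/EI
  at A: UDL 10.25: wL³/(24EI) = 568.4/EI
  at B: UDL 10.25: wL³/(24EI) = 568.4/EI
  θ_A0 = 802.9/EI,  θ_B0 = 802.9/EI
Flexibility coefficients: a unit moment at one end gives L/(3EI) there and L/(6EI) at the far end, so f₁₁ = f₂₂ = 3.667/EI and f₁₂ = f₂₁ = 1.833/EI.
Compatibility — zero rotation at each built-in end:
  3.667 M_A + 1.833 M_B = 802.9
  1.833 M_A + 3.667 M_B = 802.9
Solving the pair gives M_A = 146 kip·ft and M_B = 146 kip·ft (hogging).

M_B = 146 kip·ft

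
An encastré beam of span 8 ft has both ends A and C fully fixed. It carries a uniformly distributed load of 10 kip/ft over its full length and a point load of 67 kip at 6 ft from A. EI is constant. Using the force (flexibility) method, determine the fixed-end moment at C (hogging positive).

Release both end moments; the primary structure is a simply-supported span AC with redundants M_A and M_C.
End rotations of the released simple span under the applied load (×1/EI):
  at A: UDL 10: wL³/(24EI) = 213.3/EI
  at C: UDL 10: wL³/(24EI) = 213.3/EI
  at A: point load 67 at a = 6: Pab(L + b)/(6LEI) = 167.5/EI
  at C: point load 67 at a = 6: Pab(L + a)/(6LEI) = 234.5/EI
  θ_A0 = 380.8/EI,  θ_C0 = 447.8/EI
Flexibility coefficients: a unit moment at one end gives L/(3EI) there and L/(6EI) at the far end, so f₁₁ = f₂₂ = 2.667/EI and f₁₂ = f₂₁ = 1.333/EI.
Compatibility — zero rotation at each built-in end:
  2.667 M_A + 1.333 M_C = 380.8
  1.333 M_A + 2.667 M_C = 447.8
Solving the pair gives M_A = 78.46 kip·ft and M_C = 128.7 kip·ft (hogging).

M_C = 128.7 kip·ft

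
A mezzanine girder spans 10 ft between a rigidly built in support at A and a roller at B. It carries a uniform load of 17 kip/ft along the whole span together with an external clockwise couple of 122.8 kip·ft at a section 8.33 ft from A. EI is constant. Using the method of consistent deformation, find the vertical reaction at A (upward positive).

Remove the prop at B; the released (primary) structure is a cantilever built in at A.
Downward deflection at the released point B due to the loads:
  UDL 17: wL⁴/(8EI) = 21250/EI
  clockwise couple 122.8 at a = 8.33: M₀a(2L − a)/(2EI) = 5969/EI
  δ_0 = 27219/EI
Flexibility coefficient — unit upward force at B: δ_{BB} = L³/(3EI) = 333.3/EI.
Compatibility at B: δ_0 − R_B·δ_{BB} = 0, so R_B = 27219/333.3 = 81.66 kip.
Vertical equilibrium: R_A = ΣP − R_B = 170 − 81.66 = 88.34 kip.

R_A = 88.34 kip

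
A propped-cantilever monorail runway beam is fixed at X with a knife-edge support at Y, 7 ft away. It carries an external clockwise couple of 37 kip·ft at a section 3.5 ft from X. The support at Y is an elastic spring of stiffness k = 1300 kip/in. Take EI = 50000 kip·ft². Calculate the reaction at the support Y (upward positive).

Take the reaction at Y as the redundant and release it; the primary structure is a cantilever fixed at X.
Primary-structure tip deflection at Y by superposition:
  clockwise couple 37 at a = 3.5: M₀a(2L − a)/(2EI) = 679.9/EI
Flexibility coefficient — unit upward force at Y: δ_{YY} = L³/(3EI) = 114.3/EI.
With EI = 50000 kip·ft²: δ_0 = 0.013598 ft and δ_{YY} = 0.002287 ft/kip.
Compatibility — the spring shortens by R_Y/k under the reaction it provides: δ_0 − R_Y·δ_{YY} = R_Y/k. With 1/k = 1/(1300×12) ft/kip = 0.000064 ft/kip, R_Y = δ_0 / (δ_{YY} + 1/k) = 0.013598 / (0.002287 + 0.000064) = 5.784 kip.

R_Y = 5.784 kip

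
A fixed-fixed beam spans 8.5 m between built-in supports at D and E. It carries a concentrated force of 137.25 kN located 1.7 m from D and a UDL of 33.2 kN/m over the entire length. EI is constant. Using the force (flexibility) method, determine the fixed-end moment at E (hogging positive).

M_E = 237.2 kN·m

Take the two fixed-end moments M_D, M_E as redundants; the released structure is the simple span DE.
On the primary (simply-supported) span, the end slopes from the loading are:
  at D: point load 137.25 at a = 1.7: Pab(L + b)/(6LEI) = 476/EI
  at E: point load 137.25 at a = 1.7: Pab(L + a)/(6LEI) = 317.3/EI
  at D: UDL 33.2: wL³/(24EI) = 849.5/EI
  at E: UDL 33.2: wL³/(24EI) = 849.5/EI
  θ_D0 = 1326/EI,  θ_E0 = 1167/EI
Flexibility coefficients: a unit moment at one end gives L/(3EI) there and L/(6EI) at the far end, so f₁₁ = f₂₂ = 2.833/EI and f₁₂ = f₂₁ = 1.417/EI.
Compatibility — zero rotation at each built-in end:
  2.833 M_D + 1.417 M_E = 1326
  1.417 M_D + 2.833 M_E = 1167
Solving the pair gives M_D = 349.2 kN·m and M_E = 237.2 kN·m (hogging).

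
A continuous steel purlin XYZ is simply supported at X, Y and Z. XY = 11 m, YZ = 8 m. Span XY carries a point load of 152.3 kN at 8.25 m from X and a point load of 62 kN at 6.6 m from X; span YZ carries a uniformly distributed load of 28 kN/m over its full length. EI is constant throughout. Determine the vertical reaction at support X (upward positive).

R_X = 32.94 kN

Insert a hinge at Y; M_Y is the redundant, and each span becomes simply supported.
Rotations at Y on the released spans (each span's end-slope, ×1/EI):
  span XY: point load 152.3 at a = 8.25: Pab(L + a)/(6LEI) = 1008/EI
  span XY: point load 62 at a = 6.6: Pab(L + a)/(6LEI) = 480.1/EI
  span YZ: UDL 28: wL³/(24EI) = 597.3/EI
  relative rotation θ_0 = (1488 + 597.3)/EI = 2085/EI
A unit hogging moment at Y produces rotation L₁/(3EI) + L₂/(3EI) = 6.333/EI.
Compatibility: M_Y·(L₁+L₂)/(3EI) = θ_0, giving M_Y = 329.3 kN·m (hogging).
Span XY, ΣM about X with M_Y applied at Y: R_Y^{XY}·11 = 1666 + 329.3, so R_Y^{XY} = 181.4 kN and R_X = 214.3 − 181.4 = 32.94 kN.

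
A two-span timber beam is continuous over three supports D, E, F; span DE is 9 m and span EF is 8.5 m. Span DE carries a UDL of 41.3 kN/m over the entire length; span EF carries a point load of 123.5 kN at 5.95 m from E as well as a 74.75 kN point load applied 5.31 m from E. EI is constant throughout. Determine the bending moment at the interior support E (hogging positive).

Release continuity at E by inserting a hinge; the redundant is the internal moment M_E. The primary structure is two simply-supported spans DE and EF.
End slopes at the hinge E, treating each span as simply supported:
  span DE: UDL 41.3: wL³/(24EI) = 1254/EI
  span EF: point load 123.5 at a = 5.95: Pab(L + b)/(6LEI) = 406/EI
  span EF: point load 74.75 at a = 5.31: Pab(L + b)/(6LEI) = 290.2/EI
  relative rotation θ_0 = (1254 + 696.2)/EI = 1951/EI
A unit hogging moment at E produces rotation L₁/(3EI) + L₂/(3EI) = 5.833/EI.
Compatibility: M_E·(L₁+L₂)/(3EI) = θ_0, giving M_E = 334.4 kN·m (hogging).

M_E = 334.4 kN·m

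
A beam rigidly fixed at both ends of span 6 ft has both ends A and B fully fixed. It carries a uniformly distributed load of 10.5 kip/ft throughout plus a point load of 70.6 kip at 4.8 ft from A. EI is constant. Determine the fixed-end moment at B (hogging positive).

Release both end moments; the primary structure is a simply-supported span AB with redundants M_A and M_B.
Simple-span end rotations at A and B under the given loads:
  at A: UDL 10.5: wL³/(24EI) = 94.5/EI
  at B: UDL 10.5: wL³/(24EI) = 94.5/EI
  at A: point load 70.6 at a = 4.8: Pab(L + b)/(6LEI) = 81.33/EI
  at B: point load 70.6 at a = 4.8: Pab(L + a)/(6LEI) = 122/EI
  θ_A0 = 175.8/EI,  θ_B0 = 216.5/EI
Flexibility coefficients: a unit moment at one end gives L/(3EI) there and L/(6EI) at the far end, so f₁₁ = f₂₂ = 2/EI and f₁₂ = f₂₁ = 1/EI.
Compatibility — zero rotation at each built-in end:
  2 M_A + 1 M_B = 175.8
  1 M_A + 2 M_B = 216.5
Solving the pair gives M_A = 45.06 kip·ft and M_B = 85.72 kip·ft (hogging).

M_B = 85.72 kip·ft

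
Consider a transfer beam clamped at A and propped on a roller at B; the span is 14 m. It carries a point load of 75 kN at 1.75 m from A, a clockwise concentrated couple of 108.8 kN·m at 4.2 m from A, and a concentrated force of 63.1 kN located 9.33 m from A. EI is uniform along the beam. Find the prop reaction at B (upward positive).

Choose R_B as the redundant. The primary structure is the cantilever fixed at A.
Downward deflection at the released point B due to the loads:
  point load 75 at a = 1.75: Pa²(3L − a)/(6EI) = 1541/EI
  clockwise couple 108.8 at a = 4.2: M₀a(2L − a)/(2EI) = 5438/EI
  point load 63.1 at a = 9.33: Pa²(3L − a)/(6EI) = 29908/EI
  δ_0 = 36887/EI
Tip deflection under a unit load at B: L³/(3EI) = 914.7/EI.
The prop prevents deflection at B: R_B = δ_0/δ_{BB} = 36887/914.7 = 40.33 kN.

R_B = 40.33 kN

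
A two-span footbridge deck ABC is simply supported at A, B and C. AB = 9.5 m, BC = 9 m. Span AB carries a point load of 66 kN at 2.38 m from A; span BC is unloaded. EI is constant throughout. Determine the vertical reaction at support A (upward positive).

Insert a hinge at B; M_B is the redundant, and each span becomes simply supported.
Rotations at B on the released spans (each span's end-slope, ×1/EI):
  span AB: point load 66 at a = 2.38: Pab(L + a)/(6LEI) = 233.1/EI
  relative rotation θ_0 = (233.1 + 0)/EI = 233.1/EI
A unit hogging moment at B produces rotation L₁/(3EI) + L₂/(3EI) = 6.167/EI.
Slope continuity at B: θ_0 = M_B·6.167/EI, so M_B = 233.1/6.167 = 37.8 kN·m (hogging).
Span AB, ΣM about A with M_B applied at B: R_B^{AB}·9.5 = 157.1 + 37.8, so R_B^{AB} = 20.51 kN and R_A = 66 − 20.51 = 45.49 kN.

R_A = 45.49 kN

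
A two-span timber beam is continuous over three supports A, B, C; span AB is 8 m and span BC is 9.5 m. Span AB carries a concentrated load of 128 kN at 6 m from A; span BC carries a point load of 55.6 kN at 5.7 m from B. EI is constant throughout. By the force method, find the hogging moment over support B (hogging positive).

Release continuity at B by inserting a hinge; the redundant is the internal moment M_B. The primary structure is two simply-supported spans AB and BC.
Rotations at B on the released spans (each span's end-slope, ×1/EI):
  span AB: point load 128 at a = 6: Pab(L + a)/(6LEI) = 448/EI
  span BC: point load 55.6 at a = 5.7: Pab(L + b)/(6LEI) = 281/EI
  relative rotation θ_0 = (448 + 281)/EI = 729/EI
A unit hogging moment at B produces rotation L₁/(3EI) + L₂/(3EI) = 5.833/EI.
Slope continuity at B: θ_0 = M_B·5.833/EI, so M_B = 729/5.833 = 125 kN·m (hogging).

M_B = 125 kN·m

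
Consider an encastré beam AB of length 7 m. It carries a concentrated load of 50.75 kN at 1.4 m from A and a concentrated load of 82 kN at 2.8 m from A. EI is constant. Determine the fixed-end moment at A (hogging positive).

M_A = 128.1 kN·m

Take the two fixed-end moments M_A, M_B as redundants; the released structure is the simple span AB.
Simple-span end rotations at A and B under the given loads:
  at A: point load 50.75 at a = 1.4: Pab(L + b)/(6LEI) = 119.4/EI
  at B: point load 50.75 at a = 1.4: Pab(L + a)/(6LEI) = 79.58/EI
  at A: point load 82 at a = 2.8: Pab(L + b)/(6LEI) = 257.2/EI
  at B: point load 82 at a = 2.8: Pab(L + a)/(6LEI) = 225/EI
  θ_A0 = 376.5/EI,  θ_B0 = 304.6/EI
Flexibility coefficients: a unit moment at one end gives L/(3EI) there and L/(6EI) at the far end, so f₁₁ = f₂₂ = 2.333/EI and f₁₂ = f₂₁ = 1.167/EI.
Compatibility — zero rotation at each built-in end:
  2.333 M_A + 1.167 M_B = 376.5
  1.167 M_A + 2.333 M_B = 304.6
Solving the pair gives M_A = 128.1 kN·m and M_B = 66.47 kN·m (hogging).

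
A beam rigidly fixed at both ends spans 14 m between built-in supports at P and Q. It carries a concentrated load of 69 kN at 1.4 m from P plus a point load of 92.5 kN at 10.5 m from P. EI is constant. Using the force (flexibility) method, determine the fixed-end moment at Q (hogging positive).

Take the two fixed-end moments M_P, M_Q as redundants; the released structure is the simple span PQ.
On the primary (simply-supported) span, the end slopes from the loading are:
  at P: point load 69 at a = 1.4: Pab(L + b)/(6LEI) = 385.4/EI
  at Q: point load 69 at a = 1.4: Pab(L + a)/(6LEI) = 223.1/EI
  at P: point load 92.5 at a = 10.5: Pab(L + b)/(6LEI) = 708.2/EI
  at Q: point load 92.5 at a = 10.5: Pab(L + a)/(6LEI) = 991.5/EI
  θ_P0 = 1094/EI,  θ_Q0 = 1215/EI
Flexibility coefficients: a unit moment at one end gives L/(3EI) there and L/(6EI) at the far end, so f₁₁ = f₂₂ = 4.667/EI and f₁₂ = f₂₁ = 2.333/EI.
Compatibility — zero rotation at each built-in end:
  4.667 M_P + 2.333 M_Q = 1094
  2.333 M_P + 4.667 M_Q = 1215
Solving the pair gives M_P = 138.9 kN·m and M_Q = 190.8 kN·m (hogging).

M_Q = 190.8 kN·m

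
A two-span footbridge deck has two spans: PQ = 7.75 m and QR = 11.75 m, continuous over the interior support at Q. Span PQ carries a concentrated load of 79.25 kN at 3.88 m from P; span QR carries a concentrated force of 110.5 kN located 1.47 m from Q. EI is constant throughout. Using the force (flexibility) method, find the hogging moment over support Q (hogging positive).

Release continuity at Q by inserting a hinge; the redundant is the internal moment M_Q. The primary structure is two simply-supported spans PQ and QR.
Rotations at Q on the released spans (each span's end-slope, ×1/EI):
  span PQ: point load 79.25 at a = 3.88: Pab(L + a)/(6LEI) = 297.6/EI
  span QR: point load 110.5 at a = 1.47: Pab(L + b)/(6LEI) = 521.8/EI
  relative rotation θ_0 = (297.6 + 521.8)/EI = 819.4/EI
A unit hogging moment at Q produces rotation L₁/(3EI) + L₂/(3EI) = 6.5/EI.
Compatibility: M_Q·(L₁+L₂)/(3EI) = θ_0, giving M_Q = 126.1 kN·m (hogging).

M_Q = 126.1 kN·m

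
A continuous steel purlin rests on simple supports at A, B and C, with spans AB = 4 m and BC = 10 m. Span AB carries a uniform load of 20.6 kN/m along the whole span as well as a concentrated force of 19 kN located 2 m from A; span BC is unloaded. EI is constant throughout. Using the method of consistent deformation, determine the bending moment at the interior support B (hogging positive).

M_B = 15.84 kN·m

Release continuity at B by inserting a hinge; the redundant is the internal moment M_B. The primary structure is two simply-supported spans AB and BC.
Rotations at B on the released spans (each span's end-slope, ×1/EI):
  span AB: UDL 20.6: wL³/(24EI) = 54.93/EI
  span AB: point load 19 at a = 2: Pab(L + a)/(6LEI) = 19/EI
  relative rotation θ_0 = (73.93 + 0)/EI = 73.93/EI
A unit hogging moment at B produces rotation L₁/(3EI) + L₂/(3EI) = 4.667/EI.
Compatibility: M_B·(L₁+L₂)/(3EI) = θ_0, giving M_B = 15.84 kN·m (hogging).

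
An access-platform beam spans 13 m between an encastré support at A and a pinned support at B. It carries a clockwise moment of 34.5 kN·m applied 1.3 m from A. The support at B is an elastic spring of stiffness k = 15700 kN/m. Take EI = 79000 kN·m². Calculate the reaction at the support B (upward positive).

Release the roller at B. Primary structure: cantilever fixed at A.
Primary-structure tip deflection at B by superposition:
  clockwise couple 34.5 at a = 1.3: M₀a(2L − a)/(2EI) = 553.9/EI
Flexibility coefficient — unit upward force at B: δ_{BB} = L³/(3EI) = 732.3/EI.
With EI = 79000 kN·m²: δ_0 = 0.007011 m and δ_{BB} = 0.00927 m/kN.
Compatibility — the spring shortens by R_B/k under the reaction it provides: δ_0 − R_B·δ_{BB} = R_B/k. With 1/k = 0.000064 m/kN, R_B = δ_0 / (δ_{BB} + 1/k) = 0.007011 / (0.00927 + 0.000064) = 0.7512 kN.

R_B = 0.7512 kN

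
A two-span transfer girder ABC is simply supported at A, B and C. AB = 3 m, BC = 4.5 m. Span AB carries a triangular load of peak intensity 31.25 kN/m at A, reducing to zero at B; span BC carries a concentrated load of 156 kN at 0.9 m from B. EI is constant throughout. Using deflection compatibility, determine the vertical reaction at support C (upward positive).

R_C = 16.26 kN

Take M_B as the redundant. Released structure: two simple spans AB and BC with a hinge at B.
Discontinuity in slope at B on the released structure — sum the simple-span end rotations:
  span AB: triangular load, peak 31.25: 7w₀L³/(360EI) = 16.41/EI
  span BC: point load 156 at a = 0.9: Pab(L + b)/(6LEI) = 151.6/EI
  relative rotation θ_0 = (16.41 + 151.6)/EI = 168/EI
A unit hogging moment at B produces rotation L₁/(3EI) + L₂/(3EI) = 2.5/EI.
Slope continuity at B: θ_0 = M_B·2.5/EI, so M_B = 168/2.5 = 67.22 kN·m (hogging).
Span BC, ΣM about C: R_B^{BC}·4.5 = 561.6 + 67.22, so R_B^{BC} = 139.7 kN and R_C = 156 − 139.7 = 16.26 kN.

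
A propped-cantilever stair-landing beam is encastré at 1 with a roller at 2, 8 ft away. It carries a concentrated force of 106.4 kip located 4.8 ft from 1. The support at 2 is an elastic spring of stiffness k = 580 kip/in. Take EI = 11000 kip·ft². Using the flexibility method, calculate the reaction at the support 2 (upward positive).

R_2 = 45.54 kip

Release the roller at 2. Primary structure: cantilever fixed at 1.
Deflection at 2 on the released cantilever, summing each load's contribution:
  point load 106.4 at a = 4.8: Pa²(3L − a)/(6EI) = 7845/EI
Flexibility coefficient — unit upward force at 2: δ_{22} = L³/(3EI) = 170.7/EI.
With EI = 11000 kip·ft²: δ_0 = 0.71315 ft and δ_{22} = 0.015515 ft/kip.
Compatibility — the spring shortens by R_2/k under the reaction it provides: δ_0 − R_2·δ_{22} = R_2/k. With 1/k = 1/(580×12) ft/kip = 0.000144 ft/kip, R_2 = δ_0 / (δ_{22} + 1/k) = 0.71315 / (0.015515 + 0.000144) = 45.54 kip.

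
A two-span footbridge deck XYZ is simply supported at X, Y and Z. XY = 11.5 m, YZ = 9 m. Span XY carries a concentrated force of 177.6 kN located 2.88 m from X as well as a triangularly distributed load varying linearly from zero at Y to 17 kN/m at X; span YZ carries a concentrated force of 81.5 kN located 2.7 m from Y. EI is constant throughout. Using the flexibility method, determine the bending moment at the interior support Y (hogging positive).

M_Y = 265.5 kN·m

Release continuity at Y by inserting a hinge; the redundant is the internal moment M_Y. The primary structure is two simply-supported spans XY and YZ.
Rotations at Y on the released spans (each span's end-slope, ×1/EI):
  span XY: point load 177.6 at a = 2.88: Pab(L + a)/(6LEI) = 918.9/EI
  span XY: triangular load, peak 17: 7w₀L³/(360EI) = 502.7/EI
  span YZ: point load 81.5 at a = 2.7: Pab(L + b)/(6LEI) = 392.8/EI
  relative rotation θ_0 = (1422 + 392.8)/EI = 1814/EI
A unit hogging moment at Y produces rotation L₁/(3EI) + L₂/(3EI) = 6.833/EI.
Compatibility: M_Y·(L₁+L₂)/(3EI) = θ_0, giving M_Y = 265.5 kN·m (hogging).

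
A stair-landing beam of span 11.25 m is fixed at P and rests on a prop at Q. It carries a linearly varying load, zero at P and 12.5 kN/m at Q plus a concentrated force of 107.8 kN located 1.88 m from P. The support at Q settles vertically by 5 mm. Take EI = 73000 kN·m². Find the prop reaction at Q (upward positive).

R_Q = 42.17 kN

Take the reaction at Q as the redundant and release it; the primary structure is a cantilever fixed at P.
Free-end deflection of the primary structure under the applied loading (downward +):
  triangular load, peak 12.5 at the free end: 11w₀L⁴/(120EI) = 18354/EI
  point load 107.8 at a = 1.88: Pa²(3L − a)/(6EI) = 2024/EI
  δ_0 = 20378/EI
Flexibility coefficient — unit upward force at Q: δ_{QQ} = L³/(3EI) = 474.6/EI.
With EI = 73000 kN·m²: δ_0 = 0.27915 m and δ_{QQ} = 0.006501 m/kN.
Compatibility — the beam at Q must follow the support down by 0.005 m: δ_0 − R_Q·δ_{QQ} = 0.005, so R_Q = (0.27915 − 0.005)/0.006501 = 42.17 kN.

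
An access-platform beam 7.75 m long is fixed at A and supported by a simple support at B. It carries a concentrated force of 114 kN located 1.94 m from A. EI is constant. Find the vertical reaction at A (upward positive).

R_A = 104.2 kN

Release the roller at B. Primary structure: cantilever fixed at A.
Deflection at B on the released cantilever, summing each load's contribution:
  point load 114 at a = 1.94: Pa²(3L − a)/(6EI) = 1524/EI
Tip deflection under a unit load at B: L³/(3EI) = 155.2/EI.
Compatibility at B: δ_0 − R_B·δ_{BB} = 0, so R_B = 1524/155.2 = 9.821 kN.
Vertical equilibrium: R_A = ΣP − R_B = 114 − 9.821 = 104.2 kN.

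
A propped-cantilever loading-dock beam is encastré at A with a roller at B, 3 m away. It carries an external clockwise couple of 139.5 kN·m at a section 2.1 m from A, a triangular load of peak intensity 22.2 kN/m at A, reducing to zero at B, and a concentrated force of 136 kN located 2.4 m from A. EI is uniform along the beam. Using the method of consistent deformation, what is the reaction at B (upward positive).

R_B = 165.9 kN

Choose R_B as the redundant. The primary structure is the cantilever fixed at A.
Free-end deflection of the primary structure under the applied loading (downward +):
  clockwise couple 139.5 at a = 2.1: M₀a(2L − a)/(2EI) = 571.3/EI
  triangular load, peak 22.2 at the fixed end: w₀L⁴/(30EI) = 59.94/EI
  point load 136 at a = 2.4: Pa²(3L − a)/(6EI) = 861.7/EI
  δ_0 = 1493/EI
Tip deflection under a unit load at B: L³/(3EI) = 9/EI.
Compatibility at B: δ_0 − R_B·δ_{BB} = 0, so R_B = 1493/9 = 165.9 kN.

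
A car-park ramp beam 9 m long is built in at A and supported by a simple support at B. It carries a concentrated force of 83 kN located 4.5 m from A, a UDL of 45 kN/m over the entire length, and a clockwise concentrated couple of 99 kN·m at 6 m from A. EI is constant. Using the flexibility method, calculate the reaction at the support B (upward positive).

Choose R_B as the redundant. The primary structure is the cantilever fixed at A.
Free-end deflection of the primary structure under the applied loading (downward +):
  point load 83 at a = 4.5: Pa²(3L − a)/(6EI) = 6303/EI
  UDL 45: wL⁴/(8EI) = 36906/EI
  clockwise couple 99 at a = 6: M₀a(2L − a)/(2EI) = 3564/EI
  δ_0 = 46772/EI
Tip deflection under a unit load at B: L³/(3EI) = 243/EI.
The prop prevents deflection at B: R_B = δ_0/δ_{BB} = 46772/243 = 192.5 kN.

R_B = 192.5 kN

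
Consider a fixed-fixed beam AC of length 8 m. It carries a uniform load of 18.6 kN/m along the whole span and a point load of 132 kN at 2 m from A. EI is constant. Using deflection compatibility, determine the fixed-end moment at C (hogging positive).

Release both end moments; the primary structure is a simply-supported span AC with redundants M_A and M_C.
Simple-span end rotations at A and C under the given loads:
  at A: UDL 18.6: wL³/(24EI) = 396.8/EI
  at C: UDL 18.6: wL³/(24EI) = 396.8/EI
  at A: point load 132 at a = 2: Pab(L + b)/(6LEI) = 462/EI
  at C: point load 132 at a = 2: Pab(L + a)/(6LEI) = 330/EI
  θ_A0 = 858.8/EI,  θ_C0 = 726.8/EI
Flexibility coefficients: a unit moment at one end gives L/(3EI) there and L/(6EI) at the far end, so f₁₁ = f₂₂ = 2.667/EI and f₁₂ = f₂₁ = 1.333/EI.
Compatibility — zero rotation at each built-in end:
  2.667 M_A + 1.333 M_C = 858.8
  1.333 M_A + 2.667 M_C = 726.8
Solving the pair gives M_A = 247.7 kN·m and M_C = 148.7 kN·m (hogging).

M_C = 148.7 kN·m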